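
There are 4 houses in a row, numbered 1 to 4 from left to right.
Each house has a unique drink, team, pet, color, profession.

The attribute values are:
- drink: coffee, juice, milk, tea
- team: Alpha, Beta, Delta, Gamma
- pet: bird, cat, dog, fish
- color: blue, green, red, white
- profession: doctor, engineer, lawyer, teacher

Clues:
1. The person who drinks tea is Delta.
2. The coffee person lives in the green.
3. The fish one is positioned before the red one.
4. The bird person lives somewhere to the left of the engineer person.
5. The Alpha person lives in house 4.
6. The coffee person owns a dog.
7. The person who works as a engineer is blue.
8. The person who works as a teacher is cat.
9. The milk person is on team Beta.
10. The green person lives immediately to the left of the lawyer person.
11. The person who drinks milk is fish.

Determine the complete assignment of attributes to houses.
Solution:

House | Drink | Team | Pet | Color | Profession
-----------------------------------------------
  1   | coffee | Gamma | dog | green | doctor
  2   | tea | Delta | bird | white | lawyer
  3   | milk | Beta | fish | blue | engineer
  4   | juice | Alpha | cat | red | teacher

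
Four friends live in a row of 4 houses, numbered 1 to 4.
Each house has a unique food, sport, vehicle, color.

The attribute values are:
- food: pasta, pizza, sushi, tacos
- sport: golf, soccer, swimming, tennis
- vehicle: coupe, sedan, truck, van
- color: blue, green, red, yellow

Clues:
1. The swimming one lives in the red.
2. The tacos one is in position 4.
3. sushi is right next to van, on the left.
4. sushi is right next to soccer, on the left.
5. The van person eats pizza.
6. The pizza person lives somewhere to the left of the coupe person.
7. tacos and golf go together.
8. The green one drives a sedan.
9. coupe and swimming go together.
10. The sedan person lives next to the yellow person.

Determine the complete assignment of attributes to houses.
Solution:

House | Food | Sport | Vehicle | Color
--------------------------------------
  1   | sushi | tennis | sedan | green
  2   | pizza | soccer | van | yellow
  3   | pasta | swimming | coupe | red
  4   | tacos | golf | truck | blue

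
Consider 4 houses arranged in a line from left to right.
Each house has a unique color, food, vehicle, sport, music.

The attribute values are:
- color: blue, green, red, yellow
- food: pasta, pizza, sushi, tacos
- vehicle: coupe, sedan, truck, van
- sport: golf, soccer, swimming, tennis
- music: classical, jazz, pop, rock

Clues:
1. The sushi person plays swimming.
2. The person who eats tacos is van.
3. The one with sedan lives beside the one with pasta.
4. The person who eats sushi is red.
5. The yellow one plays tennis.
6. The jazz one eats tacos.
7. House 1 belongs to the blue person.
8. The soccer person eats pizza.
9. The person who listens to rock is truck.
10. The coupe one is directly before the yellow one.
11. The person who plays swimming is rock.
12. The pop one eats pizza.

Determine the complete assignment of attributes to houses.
Solution:

House | Color | Food | Vehicle | Sport | Music
----------------------------------------------
  1   | blue | pizza | sedan | soccer | pop
  2   | green | pasta | coupe | golf | classical
  3   | yellow | tacos | van | tennis | jazz
  4   | red | sushi | truck | swimming | rock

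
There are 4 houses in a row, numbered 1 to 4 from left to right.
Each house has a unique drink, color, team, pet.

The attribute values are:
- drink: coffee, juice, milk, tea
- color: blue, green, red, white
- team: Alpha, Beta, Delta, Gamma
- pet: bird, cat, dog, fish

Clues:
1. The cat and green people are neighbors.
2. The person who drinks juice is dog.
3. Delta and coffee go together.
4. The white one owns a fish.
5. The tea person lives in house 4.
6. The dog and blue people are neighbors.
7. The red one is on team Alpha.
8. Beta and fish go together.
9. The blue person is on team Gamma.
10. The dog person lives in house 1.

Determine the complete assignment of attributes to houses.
Solution:

House | Drink | Color | Team | Pet
----------------------------------
  1   | juice | red | Alpha | dog
  2   | milk | blue | Gamma | cat
  3   | coffee | green | Delta | bird
  4   | tea | white | Beta | fish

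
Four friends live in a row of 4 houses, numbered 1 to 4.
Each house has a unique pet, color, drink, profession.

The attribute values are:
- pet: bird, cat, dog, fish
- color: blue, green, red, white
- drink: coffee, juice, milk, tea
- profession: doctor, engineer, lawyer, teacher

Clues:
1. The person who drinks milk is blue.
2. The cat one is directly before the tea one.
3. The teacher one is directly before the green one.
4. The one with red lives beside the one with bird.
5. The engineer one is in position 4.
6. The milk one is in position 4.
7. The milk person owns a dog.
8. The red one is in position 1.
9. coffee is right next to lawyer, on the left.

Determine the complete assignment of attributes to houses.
Solution:

House | Pet | Color | Drink | Profession
----------------------------------------
  1   | cat | red | coffee | teacher
  2   | bird | green | tea | lawyer
  3   | fish | white | juice | doctor
  4   | dog | blue | milk | engineer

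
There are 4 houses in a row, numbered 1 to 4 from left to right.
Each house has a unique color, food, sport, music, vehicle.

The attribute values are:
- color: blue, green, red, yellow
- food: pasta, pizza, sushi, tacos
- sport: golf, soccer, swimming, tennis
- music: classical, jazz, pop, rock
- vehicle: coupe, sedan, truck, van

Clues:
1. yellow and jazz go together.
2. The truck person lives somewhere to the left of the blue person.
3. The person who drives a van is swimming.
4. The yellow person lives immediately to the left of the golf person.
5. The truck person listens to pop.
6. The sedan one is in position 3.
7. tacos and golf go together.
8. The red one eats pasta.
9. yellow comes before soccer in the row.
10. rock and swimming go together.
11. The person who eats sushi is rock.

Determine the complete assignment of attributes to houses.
Solution:

House | Color | Food | Sport | Music | Vehicle
----------------------------------------------
  1   | yellow | pizza | tennis | jazz | coupe
  2   | green | tacos | golf | pop | truck
  3   | red | pasta | soccer | classical | sedan
  4   | blue | sushi | swimming | rock | van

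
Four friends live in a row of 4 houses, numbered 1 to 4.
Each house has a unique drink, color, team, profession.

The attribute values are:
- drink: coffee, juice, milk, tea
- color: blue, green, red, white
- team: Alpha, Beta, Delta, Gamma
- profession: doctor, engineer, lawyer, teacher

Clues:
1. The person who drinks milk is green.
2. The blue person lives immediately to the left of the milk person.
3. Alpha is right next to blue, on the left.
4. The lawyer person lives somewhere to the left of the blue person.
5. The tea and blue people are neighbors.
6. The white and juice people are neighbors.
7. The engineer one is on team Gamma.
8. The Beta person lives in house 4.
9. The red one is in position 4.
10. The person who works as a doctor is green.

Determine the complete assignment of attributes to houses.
Solution:

House | Drink | Color | Team | Profession
-----------------------------------------
  1   | tea | white | Alpha | lawyer
  2   | juice | blue | Gamma | engineer
  3   | milk | green | Delta | doctor
  4   | coffee | red | Beta | teacher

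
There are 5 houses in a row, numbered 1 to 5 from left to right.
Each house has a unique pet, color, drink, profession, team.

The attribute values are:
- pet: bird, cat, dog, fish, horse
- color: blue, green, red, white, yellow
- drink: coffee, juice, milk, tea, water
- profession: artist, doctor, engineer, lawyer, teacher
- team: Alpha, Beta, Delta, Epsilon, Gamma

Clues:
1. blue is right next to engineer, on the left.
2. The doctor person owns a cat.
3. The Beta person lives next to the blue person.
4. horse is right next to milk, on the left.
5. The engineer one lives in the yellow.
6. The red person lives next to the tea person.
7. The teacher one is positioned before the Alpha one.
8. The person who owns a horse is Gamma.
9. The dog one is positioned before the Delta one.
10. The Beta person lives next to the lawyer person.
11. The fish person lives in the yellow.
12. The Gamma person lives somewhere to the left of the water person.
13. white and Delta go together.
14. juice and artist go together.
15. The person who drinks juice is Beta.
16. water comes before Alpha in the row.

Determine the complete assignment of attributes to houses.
Solution:

House | Pet | Color | Drink | Profession | Team
-----------------------------------------------
  1   | dog | red | juice | artist | Beta
  2   | horse | blue | tea | lawyer | Gamma
  3   | fish | yellow | milk | engineer | Epsilon
  4   | bird | white | water | teacher | Delta
  5   | cat | green | coffee | doctor | Alpha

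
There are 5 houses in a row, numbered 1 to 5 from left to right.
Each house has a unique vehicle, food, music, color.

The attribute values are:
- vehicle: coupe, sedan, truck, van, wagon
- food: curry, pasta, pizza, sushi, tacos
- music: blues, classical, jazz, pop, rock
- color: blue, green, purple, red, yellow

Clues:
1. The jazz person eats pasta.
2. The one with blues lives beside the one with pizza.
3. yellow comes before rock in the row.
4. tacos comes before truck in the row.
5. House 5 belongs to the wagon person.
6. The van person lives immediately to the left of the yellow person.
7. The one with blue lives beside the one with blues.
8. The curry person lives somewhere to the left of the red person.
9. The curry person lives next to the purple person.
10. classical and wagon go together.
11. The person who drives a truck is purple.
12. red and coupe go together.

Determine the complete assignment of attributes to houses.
Solution:

House | Vehicle | Food | Music | Color
--------------------------------------
  1   | van | tacos | pop | blue
  2   | sedan | curry | blues | yellow
  3   | truck | pizza | rock | purple
  4   | coupe | pasta | jazz | red
  5   | wagon | sushi | classical | green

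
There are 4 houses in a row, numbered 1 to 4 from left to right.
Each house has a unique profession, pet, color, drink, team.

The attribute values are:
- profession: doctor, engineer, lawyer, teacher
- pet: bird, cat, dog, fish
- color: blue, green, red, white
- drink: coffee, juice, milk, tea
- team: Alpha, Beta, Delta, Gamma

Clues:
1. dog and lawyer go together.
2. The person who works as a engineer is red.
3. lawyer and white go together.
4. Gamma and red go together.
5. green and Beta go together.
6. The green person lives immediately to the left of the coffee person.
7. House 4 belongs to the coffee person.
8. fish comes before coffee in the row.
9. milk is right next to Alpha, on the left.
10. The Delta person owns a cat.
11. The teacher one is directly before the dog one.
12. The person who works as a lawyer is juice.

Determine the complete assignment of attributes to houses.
Solution:

House | Profession | Pet | Color | Drink | Team
-----------------------------------------------
  1   | teacher | cat | blue | milk | Delta
  2   | lawyer | dog | white | juice | Alpha
  3   | doctor | fish | green | tea | Beta
  4   | engineer | bird | red | coffee | Gamma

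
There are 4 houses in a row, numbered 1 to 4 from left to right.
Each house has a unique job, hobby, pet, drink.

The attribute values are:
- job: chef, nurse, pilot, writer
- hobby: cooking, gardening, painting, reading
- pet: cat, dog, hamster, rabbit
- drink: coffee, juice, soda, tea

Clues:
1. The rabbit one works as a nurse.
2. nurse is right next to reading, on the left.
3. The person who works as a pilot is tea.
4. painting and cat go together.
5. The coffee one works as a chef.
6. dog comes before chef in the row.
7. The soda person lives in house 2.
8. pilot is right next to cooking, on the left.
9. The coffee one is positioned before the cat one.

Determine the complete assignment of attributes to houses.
Solution:

House | Job | Hobby | Pet | Drink
---------------------------------
  1   | pilot | gardening | dog | tea
  2   | nurse | cooking | rabbit | soda
  3   | chef | reading | hamster | coffee
  4   | writer | painting | cat | juice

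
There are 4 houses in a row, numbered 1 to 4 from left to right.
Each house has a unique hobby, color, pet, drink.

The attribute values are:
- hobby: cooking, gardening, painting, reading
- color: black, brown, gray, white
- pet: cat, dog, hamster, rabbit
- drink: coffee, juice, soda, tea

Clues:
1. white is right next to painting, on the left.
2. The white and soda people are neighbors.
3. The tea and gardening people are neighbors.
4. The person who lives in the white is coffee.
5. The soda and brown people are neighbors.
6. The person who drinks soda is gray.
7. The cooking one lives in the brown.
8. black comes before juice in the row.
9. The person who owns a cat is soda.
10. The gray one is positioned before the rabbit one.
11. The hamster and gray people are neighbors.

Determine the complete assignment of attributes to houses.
Solution:

House | Hobby | Color | Pet | Drink
-----------------------------------
  1   | reading | black | dog | tea
  2   | gardening | white | hamster | coffee
  3   | painting | gray | cat | soda
  4   | cooking | brown | rabbit | juice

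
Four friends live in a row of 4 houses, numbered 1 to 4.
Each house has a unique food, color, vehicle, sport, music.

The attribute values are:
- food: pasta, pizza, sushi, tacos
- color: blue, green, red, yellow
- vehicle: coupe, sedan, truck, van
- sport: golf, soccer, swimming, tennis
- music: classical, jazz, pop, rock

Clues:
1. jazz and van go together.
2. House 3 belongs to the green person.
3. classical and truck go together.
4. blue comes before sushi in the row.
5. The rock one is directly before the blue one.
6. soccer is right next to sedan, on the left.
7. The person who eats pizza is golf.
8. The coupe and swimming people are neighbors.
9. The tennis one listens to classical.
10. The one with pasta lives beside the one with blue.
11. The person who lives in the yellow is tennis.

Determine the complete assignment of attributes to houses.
Solution:

House | Food | Color | Vehicle | Sport | Music
----------------------------------------------
  1   | pasta | red | coupe | soccer | rock
  2   | tacos | blue | sedan | swimming | pop
  3   | pizza | green | van | golf | jazz
  4   | sushi | yellow | truck | tennis | classical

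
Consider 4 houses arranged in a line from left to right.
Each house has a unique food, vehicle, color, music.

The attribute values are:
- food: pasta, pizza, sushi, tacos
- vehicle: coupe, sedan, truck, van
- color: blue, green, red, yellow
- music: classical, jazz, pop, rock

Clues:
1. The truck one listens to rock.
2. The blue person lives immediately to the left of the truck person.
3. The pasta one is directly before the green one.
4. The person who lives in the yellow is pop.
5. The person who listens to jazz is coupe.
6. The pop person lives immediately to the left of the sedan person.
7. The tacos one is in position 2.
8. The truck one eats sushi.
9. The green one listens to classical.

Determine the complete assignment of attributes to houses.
Solution:

House | Food | Vehicle | Color | Music
--------------------------------------
  1   | pasta | van | yellow | pop
  2   | tacos | sedan | green | classical
  3   | pizza | coupe | blue | jazz
  4   | sushi | truck | red | rock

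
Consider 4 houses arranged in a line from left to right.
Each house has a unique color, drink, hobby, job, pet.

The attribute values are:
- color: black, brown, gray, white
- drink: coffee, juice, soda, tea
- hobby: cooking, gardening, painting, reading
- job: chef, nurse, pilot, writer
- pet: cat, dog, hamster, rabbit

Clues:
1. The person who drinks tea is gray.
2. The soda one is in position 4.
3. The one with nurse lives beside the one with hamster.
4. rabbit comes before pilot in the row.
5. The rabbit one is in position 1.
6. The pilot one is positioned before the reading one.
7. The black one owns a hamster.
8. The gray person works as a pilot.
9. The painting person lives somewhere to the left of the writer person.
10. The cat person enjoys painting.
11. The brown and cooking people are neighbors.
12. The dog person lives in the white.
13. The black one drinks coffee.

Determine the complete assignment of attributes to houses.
Solution:

House | Color | Drink | Hobby | Job | Pet
-----------------------------------------
  1   | brown | juice | gardening | nurse | rabbit
  2   | black | coffee | cooking | chef | hamster
  3   | gray | tea | painting | pilot | cat
  4   | white | soda | reading | writer | dog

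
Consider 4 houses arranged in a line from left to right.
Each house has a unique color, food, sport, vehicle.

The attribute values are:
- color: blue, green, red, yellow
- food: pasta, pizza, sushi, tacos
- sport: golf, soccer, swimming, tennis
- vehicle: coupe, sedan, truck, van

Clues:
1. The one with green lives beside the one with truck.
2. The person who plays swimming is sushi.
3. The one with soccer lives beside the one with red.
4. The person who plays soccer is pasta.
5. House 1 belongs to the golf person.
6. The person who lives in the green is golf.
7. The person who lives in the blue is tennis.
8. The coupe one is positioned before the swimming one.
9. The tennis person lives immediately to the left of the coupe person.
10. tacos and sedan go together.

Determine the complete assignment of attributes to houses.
Solution:

House | Color | Food | Sport | Vehicle
--------------------------------------
  1   | green | tacos | golf | sedan
  2   | blue | pizza | tennis | truck
  3   | yellow | pasta | soccer | coupe
  4   | red | sushi | swimming | van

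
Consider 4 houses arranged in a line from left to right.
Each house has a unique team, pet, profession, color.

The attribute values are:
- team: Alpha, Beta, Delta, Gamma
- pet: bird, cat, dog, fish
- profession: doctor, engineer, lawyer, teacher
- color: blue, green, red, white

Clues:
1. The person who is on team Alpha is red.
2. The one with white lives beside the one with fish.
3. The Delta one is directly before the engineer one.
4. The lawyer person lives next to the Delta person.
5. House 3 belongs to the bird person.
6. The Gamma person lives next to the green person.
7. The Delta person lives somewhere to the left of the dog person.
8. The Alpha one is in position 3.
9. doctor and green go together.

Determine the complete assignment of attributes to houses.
Solution:

House | Team | Pet | Profession | Color
---------------------------------------
  1   | Gamma | cat | lawyer | white
  2   | Delta | fish | doctor | green
  3   | Alpha | bird | engineer | red
  4   | Beta | dog | teacher | blue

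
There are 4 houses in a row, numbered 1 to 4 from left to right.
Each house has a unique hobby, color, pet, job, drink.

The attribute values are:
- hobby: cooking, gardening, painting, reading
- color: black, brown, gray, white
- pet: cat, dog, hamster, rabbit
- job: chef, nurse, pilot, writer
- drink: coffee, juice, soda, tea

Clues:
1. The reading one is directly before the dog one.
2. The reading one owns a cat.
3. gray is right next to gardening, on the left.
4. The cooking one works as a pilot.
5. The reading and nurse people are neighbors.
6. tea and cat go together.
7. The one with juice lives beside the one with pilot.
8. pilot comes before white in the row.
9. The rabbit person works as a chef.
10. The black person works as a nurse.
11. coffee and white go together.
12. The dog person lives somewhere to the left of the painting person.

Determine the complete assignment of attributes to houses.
Solution:

House | Hobby | Color | Pet | Job | Drink
-----------------------------------------
  1   | reading | gray | cat | writer | tea
  2   | gardening | black | dog | nurse | juice
  3   | cooking | brown | hamster | pilot | soda
  4   | painting | white | rabbit | chef | coffee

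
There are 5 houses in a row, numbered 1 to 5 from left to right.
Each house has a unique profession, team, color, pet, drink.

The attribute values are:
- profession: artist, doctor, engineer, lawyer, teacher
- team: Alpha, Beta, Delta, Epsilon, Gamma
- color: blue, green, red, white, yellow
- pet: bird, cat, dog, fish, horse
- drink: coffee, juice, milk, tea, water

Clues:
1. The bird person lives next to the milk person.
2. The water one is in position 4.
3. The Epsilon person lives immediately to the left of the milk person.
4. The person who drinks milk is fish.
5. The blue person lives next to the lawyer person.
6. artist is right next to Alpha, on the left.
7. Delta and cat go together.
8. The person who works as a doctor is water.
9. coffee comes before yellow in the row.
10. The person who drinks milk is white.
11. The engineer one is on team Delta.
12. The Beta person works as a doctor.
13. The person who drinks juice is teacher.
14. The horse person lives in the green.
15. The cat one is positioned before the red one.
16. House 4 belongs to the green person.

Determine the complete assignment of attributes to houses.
Solution:

House | Profession | Team | Color | Pet | Drink
-----------------------------------------------
  1   | artist | Epsilon | blue | bird | coffee
  2   | lawyer | Alpha | white | fish | milk
  3   | engineer | Delta | yellow | cat | tea
  4   | doctor | Beta | green | horse | water
  5   | teacher | Gamma | red | dog | juice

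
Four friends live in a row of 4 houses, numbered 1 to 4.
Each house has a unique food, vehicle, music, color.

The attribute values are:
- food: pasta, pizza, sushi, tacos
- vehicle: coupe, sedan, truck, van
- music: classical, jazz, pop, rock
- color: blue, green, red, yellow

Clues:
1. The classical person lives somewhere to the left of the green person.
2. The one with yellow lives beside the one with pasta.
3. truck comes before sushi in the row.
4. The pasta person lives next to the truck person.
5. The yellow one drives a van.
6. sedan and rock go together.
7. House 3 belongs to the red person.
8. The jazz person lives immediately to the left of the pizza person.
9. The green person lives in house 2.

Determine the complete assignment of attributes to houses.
Solution:

House | Food | Vehicle | Music | Color
--------------------------------------
  1   | tacos | van | classical | yellow
  2   | pasta | coupe | jazz | green
  3   | pizza | truck | pop | red
  4   | sushi | sedan | rock | blue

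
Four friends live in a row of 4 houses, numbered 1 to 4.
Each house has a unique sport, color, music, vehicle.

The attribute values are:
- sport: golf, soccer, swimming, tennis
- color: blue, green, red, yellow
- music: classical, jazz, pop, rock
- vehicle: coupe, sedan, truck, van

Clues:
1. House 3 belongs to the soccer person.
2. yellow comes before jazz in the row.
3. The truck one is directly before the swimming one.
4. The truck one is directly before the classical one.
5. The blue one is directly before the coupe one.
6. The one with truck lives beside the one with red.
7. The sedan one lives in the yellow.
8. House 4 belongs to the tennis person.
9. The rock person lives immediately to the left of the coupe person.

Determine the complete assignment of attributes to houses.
Solution:

House | Sport | Color | Music | Vehicle
---------------------------------------
  1   | golf | blue | rock | truck
  2   | swimming | red | classical | coupe
  3   | soccer | yellow | pop | sedan
  4   | tennis | green | jazz | van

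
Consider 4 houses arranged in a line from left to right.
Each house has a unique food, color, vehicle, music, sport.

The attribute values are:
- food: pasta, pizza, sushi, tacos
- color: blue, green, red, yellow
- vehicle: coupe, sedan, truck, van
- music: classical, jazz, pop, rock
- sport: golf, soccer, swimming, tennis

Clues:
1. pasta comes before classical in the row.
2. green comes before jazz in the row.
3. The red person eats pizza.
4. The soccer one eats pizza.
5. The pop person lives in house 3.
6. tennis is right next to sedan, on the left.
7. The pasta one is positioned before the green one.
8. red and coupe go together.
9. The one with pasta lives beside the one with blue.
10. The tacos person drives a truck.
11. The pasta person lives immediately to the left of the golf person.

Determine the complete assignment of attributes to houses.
Solution:

House | Food | Color | Vehicle | Music | Sport
----------------------------------------------
  1   | pasta | yellow | van | rock | tennis
  2   | sushi | blue | sedan | classical | golf
  3   | tacos | green | truck | pop | swimming
  4   | pizza | red | coupe | jazz | soccer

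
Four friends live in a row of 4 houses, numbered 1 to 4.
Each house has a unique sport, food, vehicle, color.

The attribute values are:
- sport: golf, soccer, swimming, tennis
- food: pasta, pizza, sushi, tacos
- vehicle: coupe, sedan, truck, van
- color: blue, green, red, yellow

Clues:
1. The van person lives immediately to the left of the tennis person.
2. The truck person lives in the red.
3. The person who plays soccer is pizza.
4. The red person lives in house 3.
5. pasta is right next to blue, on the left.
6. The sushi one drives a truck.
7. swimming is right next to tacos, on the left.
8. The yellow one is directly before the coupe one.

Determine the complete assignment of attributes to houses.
Solution:

House | Sport | Food | Vehicle | Color
--------------------------------------
  1   | swimming | pasta | van | yellow
  2   | tennis | tacos | coupe | blue
  3   | golf | sushi | truck | red
  4   | soccer | pizza | sedan | green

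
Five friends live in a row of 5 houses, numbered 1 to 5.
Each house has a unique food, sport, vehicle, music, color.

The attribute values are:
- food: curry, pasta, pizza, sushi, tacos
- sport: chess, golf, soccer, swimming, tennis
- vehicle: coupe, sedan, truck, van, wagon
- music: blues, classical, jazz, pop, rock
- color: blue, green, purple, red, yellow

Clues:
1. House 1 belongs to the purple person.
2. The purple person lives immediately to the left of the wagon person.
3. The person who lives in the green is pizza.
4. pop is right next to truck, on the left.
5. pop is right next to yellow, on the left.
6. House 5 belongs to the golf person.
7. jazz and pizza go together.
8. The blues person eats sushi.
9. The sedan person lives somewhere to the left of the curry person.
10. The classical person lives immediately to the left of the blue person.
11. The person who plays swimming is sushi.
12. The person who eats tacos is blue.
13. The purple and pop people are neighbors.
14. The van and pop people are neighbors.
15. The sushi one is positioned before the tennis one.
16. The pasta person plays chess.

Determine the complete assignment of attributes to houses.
Solution:

House | Food | Sport | Vehicle | Music | Color
----------------------------------------------
  1   | pasta | chess | van | classical | purple
  2   | tacos | soccer | wagon | pop | blue
  3   | sushi | swimming | truck | blues | yellow
  4   | pizza | tennis | sedan | jazz | green
  5   | curry | golf | coupe | rock | red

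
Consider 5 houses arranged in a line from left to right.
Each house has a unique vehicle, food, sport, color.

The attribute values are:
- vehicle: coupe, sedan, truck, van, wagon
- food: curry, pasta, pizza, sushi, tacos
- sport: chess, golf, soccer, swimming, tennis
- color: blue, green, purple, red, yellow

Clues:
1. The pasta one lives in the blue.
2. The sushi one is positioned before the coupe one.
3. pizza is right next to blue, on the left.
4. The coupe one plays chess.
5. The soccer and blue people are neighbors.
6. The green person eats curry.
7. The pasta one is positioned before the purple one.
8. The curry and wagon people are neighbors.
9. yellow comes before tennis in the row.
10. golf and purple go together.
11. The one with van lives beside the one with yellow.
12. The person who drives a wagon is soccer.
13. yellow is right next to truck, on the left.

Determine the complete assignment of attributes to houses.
Solution:

House | Vehicle | Food | Sport | Color
--------------------------------------
  1   | van | curry | swimming | green
  2   | wagon | pizza | soccer | yellow
  3   | truck | pasta | tennis | blue
  4   | sedan | sushi | golf | purple
  5   | coupe | tacos | chess | red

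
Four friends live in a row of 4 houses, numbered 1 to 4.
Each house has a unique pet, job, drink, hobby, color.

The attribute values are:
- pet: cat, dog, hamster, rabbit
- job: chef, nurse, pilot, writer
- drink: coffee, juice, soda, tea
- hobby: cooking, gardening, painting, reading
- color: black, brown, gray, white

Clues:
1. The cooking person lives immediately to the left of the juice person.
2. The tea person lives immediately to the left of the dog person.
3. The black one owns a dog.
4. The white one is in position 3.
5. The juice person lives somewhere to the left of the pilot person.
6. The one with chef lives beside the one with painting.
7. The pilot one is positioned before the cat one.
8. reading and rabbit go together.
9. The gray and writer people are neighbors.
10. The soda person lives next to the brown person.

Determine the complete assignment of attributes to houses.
Solution:

House | Pet | Job | Drink | Hobby | Color
-----------------------------------------
  1   | hamster | chef | tea | cooking | gray
  2   | dog | writer | juice | painting | black
  3   | rabbit | pilot | soda | reading | white
  4   | cat | nurse | coffee | gardening | brown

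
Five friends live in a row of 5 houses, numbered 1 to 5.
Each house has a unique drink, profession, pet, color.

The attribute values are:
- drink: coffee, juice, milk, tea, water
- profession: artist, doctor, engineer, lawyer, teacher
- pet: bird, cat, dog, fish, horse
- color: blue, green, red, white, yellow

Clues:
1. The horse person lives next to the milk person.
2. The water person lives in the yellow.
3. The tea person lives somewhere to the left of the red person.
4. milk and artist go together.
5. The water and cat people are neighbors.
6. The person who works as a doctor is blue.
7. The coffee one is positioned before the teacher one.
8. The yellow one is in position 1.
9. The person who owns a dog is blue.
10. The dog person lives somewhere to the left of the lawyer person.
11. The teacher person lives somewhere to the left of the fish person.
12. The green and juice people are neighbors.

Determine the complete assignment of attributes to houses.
Solution:

House | Drink | Profession | Pet | Color
----------------------------------------
  1   | water | engineer | horse | yellow
  2   | milk | artist | cat | white
  3   | coffee | doctor | dog | blue
  4   | tea | teacher | bird | green
  5   | juice | lawyer | fish | red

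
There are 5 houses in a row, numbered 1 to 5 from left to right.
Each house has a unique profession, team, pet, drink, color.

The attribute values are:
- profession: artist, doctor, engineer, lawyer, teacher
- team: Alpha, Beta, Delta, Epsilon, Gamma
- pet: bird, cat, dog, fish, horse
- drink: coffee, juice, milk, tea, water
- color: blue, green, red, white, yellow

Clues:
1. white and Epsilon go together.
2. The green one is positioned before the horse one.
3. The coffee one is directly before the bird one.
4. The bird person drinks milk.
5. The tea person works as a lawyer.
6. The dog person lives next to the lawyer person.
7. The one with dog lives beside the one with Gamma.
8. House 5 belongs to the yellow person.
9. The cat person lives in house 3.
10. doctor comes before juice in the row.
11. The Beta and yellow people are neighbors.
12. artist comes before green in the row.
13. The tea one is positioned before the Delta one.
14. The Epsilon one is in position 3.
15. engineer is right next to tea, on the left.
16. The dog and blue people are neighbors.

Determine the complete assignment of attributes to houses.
Solution:

House | Profession | Team | Pet | Drink | Color
-----------------------------------------------
  1   | engineer | Alpha | dog | water | red
  2   | lawyer | Gamma | fish | tea | blue
  3   | artist | Epsilon | cat | coffee | white
  4   | doctor | Beta | bird | milk | green
  5   | teacher | Delta | horse | juice | yellow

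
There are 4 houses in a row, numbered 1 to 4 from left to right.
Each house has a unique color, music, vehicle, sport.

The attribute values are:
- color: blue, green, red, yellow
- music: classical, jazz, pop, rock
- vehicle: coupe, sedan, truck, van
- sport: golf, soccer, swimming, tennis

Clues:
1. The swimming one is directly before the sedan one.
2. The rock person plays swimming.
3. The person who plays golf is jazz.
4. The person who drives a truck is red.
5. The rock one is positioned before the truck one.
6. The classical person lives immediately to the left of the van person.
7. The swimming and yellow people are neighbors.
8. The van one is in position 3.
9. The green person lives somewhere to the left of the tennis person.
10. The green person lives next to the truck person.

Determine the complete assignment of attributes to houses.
Solution:

House | Color | Music | Vehicle | Sport
---------------------------------------
  1   | blue | rock | coupe | swimming
  2   | yellow | classical | sedan | soccer
  3   | green | jazz | van | golf
  4   | red | pop | truck | tennis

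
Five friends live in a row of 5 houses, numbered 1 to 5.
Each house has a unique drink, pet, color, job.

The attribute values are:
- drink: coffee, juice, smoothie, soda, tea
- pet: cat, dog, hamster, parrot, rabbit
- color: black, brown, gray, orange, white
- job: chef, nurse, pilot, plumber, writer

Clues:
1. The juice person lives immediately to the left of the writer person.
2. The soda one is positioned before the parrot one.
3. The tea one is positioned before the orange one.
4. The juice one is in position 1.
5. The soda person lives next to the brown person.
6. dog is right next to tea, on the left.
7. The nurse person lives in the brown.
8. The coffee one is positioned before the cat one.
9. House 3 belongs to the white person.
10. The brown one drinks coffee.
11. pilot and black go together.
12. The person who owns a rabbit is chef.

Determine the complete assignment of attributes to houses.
Solution:

House | Drink | Pet | Color | Job
---------------------------------
  1   | juice | dog | black | pilot
  2   | tea | hamster | gray | writer
  3   | soda | rabbit | white | chef
  4   | coffee | parrot | brown | nurse
  5   | smoothie | cat | orange | plumber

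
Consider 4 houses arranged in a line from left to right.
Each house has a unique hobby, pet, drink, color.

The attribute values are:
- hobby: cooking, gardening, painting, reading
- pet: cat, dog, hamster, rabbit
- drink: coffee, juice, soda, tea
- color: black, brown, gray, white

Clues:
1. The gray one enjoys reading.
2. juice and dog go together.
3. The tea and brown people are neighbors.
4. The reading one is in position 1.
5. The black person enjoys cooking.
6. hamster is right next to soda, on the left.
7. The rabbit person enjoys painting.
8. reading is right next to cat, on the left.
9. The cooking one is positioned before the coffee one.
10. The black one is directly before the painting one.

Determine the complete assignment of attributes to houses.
Solution:

House | Hobby | Pet | Drink | Color
-----------------------------------
  1   | reading | hamster | tea | gray
  2   | gardening | cat | soda | brown
  3   | cooking | dog | juice | black
  4   | painting | rabbit | coffee | white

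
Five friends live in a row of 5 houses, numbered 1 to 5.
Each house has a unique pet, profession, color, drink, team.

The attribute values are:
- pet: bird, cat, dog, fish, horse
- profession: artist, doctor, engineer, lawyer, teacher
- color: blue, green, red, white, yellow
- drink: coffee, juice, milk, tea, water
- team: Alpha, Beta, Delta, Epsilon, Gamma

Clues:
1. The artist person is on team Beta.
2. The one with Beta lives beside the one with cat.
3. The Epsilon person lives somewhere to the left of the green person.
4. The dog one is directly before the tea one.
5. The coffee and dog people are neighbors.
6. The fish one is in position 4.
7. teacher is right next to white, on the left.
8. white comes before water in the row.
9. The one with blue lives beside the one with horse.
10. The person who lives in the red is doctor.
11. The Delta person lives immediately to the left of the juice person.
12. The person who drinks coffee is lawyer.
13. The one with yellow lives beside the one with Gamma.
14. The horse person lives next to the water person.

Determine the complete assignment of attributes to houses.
Solution:

House | Pet | Profession | Color | Drink | Team
-----------------------------------------------
  1   | bird | lawyer | yellow | coffee | Delta
  2   | dog | teacher | blue | juice | Gamma
  3   | horse | engineer | white | tea | Epsilon
  4   | fish | artist | green | water | Beta
  5   | cat | doctor | red | milk | Alpha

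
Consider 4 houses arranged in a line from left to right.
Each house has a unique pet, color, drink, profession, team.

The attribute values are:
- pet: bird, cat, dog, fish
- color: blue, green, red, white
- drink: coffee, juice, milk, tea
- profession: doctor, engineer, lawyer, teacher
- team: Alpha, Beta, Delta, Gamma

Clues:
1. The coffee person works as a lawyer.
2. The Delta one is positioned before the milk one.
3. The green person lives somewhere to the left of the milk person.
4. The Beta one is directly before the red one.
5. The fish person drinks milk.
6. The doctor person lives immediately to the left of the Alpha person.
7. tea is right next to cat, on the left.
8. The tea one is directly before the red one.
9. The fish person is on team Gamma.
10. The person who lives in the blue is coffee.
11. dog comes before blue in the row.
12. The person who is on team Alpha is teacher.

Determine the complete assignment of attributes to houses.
Solution:

House | Pet | Color | Drink | Profession | Team
-----------------------------------------------
  1   | dog | green | tea | doctor | Beta
  2   | cat | red | juice | teacher | Alpha
  3   | bird | blue | coffee | lawyer | Delta
  4   | fish | white | milk | engineer | Gamma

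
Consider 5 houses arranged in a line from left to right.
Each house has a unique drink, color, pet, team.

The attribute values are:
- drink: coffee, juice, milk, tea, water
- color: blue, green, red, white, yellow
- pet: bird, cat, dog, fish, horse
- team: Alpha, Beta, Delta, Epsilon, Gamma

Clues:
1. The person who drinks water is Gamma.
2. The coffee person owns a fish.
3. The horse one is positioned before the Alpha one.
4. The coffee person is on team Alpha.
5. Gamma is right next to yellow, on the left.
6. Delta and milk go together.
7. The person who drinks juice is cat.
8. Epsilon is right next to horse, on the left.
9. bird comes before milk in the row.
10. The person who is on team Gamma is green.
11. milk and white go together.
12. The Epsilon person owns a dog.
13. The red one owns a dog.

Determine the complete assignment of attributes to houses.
Solution:

House | Drink | Color | Pet | Team
----------------------------------
  1   | water | green | bird | Gamma
  2   | juice | yellow | cat | Beta
  3   | tea | red | dog | Epsilon
  4   | milk | white | horse | Delta
  5   | coffee | blue | fish | Alpha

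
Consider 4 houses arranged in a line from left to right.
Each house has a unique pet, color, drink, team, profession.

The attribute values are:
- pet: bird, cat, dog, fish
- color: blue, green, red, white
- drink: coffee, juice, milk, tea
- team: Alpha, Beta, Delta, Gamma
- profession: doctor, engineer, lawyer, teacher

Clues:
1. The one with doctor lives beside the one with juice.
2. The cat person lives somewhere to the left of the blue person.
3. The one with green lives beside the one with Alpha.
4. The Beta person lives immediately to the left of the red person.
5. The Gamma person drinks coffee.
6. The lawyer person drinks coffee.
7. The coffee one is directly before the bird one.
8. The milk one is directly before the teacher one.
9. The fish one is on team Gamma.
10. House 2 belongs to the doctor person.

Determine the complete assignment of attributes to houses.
Solution:

House | Pet | Color | Drink | Team | Profession
-----------------------------------------------
  1   | fish | white | coffee | Gamma | lawyer
  2   | bird | green | milk | Beta | doctor
  3   | cat | red | juice | Alpha | teacher
  4   | dog | blue | tea | Delta | engineer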